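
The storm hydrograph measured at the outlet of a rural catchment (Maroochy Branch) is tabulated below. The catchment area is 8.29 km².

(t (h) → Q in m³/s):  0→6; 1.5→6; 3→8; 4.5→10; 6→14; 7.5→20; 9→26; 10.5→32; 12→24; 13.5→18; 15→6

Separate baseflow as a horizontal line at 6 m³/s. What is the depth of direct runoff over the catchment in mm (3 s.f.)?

Direct runoff: 0.0, 0.0, 2.0, 4.0, 8.0, 14.0, 20.0, 26.0, 18.0, 12.0, 0.0 m³/s; ΣQ_DR = 104.0 m³/s.
V = ΣQ_DR · Δt = 104.0 × 5400 s = 5.616 × 10^5 m³.
Over A = 8.29 km², depth = V / A = 67.7 mm.

d ≈ 67.7 mm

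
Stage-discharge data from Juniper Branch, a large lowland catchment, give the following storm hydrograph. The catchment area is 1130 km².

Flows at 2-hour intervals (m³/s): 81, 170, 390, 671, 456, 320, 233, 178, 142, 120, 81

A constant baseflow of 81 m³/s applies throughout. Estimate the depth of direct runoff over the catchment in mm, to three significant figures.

Direct runoff: 0.0, 89.0, 309.0, 590.0, 375.0, 239.0, 152.0, 97.0, 61.0, 39.0, 0.0 m³/s; ΣQ_DR = 1951 m³/s.
V = ΣQ_DR · Δt = 1951 × 7200 s = 1.405 × 10^7 m³.
Over A = 1130 km², depth = V / A = 12.4 mm.

d ≈ 12.4 mm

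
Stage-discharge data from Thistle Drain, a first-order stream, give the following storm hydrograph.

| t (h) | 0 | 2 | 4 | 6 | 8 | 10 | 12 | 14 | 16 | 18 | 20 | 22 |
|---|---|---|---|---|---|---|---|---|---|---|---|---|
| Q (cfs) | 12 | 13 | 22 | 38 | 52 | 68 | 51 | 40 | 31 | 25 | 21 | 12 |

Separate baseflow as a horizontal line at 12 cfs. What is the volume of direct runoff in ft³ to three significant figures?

V ≈ 1.74 × 10^6 ft³

Direct-runoff ordinates (Q − Q_b): 0.0, 1.0, 10.0, 26.0, 40.0, 56.0, 39.0, 28.0, 19.0, 13.0, 9.0, 0.0 cfs.
ΣQ_DR = 241.0 cfs.
With Δt = 2 h = 7200 s, V = ΣQ_DR · Δt = 241.0 × 7200 = 1.74 × 10^6 ft³.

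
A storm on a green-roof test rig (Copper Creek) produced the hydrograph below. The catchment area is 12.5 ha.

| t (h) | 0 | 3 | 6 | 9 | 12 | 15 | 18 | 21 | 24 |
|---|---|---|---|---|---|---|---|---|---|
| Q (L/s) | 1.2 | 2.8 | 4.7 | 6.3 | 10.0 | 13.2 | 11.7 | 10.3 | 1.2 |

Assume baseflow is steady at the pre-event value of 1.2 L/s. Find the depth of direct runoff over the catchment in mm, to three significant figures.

d ≈ 4.37 mm

Direct runoff: 0.0, 1.6, 3.5, 5.1, 8.8, 12.0, 10.5, 9.1, 0.0 L/s; ΣQ_DR = 50.60 L/s.
V = ΣQ_DR · Δt = 50.60 × 10800 s = 5.465 × 10^5 L.
Over A = 12.5 ha, depth = V / A = 4.37 mm.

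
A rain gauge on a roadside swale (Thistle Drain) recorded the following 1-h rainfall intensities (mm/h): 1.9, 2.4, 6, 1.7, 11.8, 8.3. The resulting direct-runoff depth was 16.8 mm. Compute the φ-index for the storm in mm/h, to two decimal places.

φ ≈ 3.10 mm/h

Only the 3 blocks with intensity above φ contribute runoff: 6, 11.8, 8.3 mm/h.
Σ(I−φ)·Δt = d  ⇒  (6+11.8+8.3 − 3φ)·1 = 16.8
φ = (26.10 − 16.8/1) / 3 = 3.10 mm/h.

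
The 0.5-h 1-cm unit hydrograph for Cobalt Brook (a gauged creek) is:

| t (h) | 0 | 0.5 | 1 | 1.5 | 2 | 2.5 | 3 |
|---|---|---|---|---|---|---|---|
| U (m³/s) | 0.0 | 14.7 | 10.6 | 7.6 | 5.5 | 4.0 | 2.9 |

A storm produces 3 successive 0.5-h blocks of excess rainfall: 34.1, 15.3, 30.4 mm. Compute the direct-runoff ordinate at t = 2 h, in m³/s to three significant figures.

Q ≈ 62.6 m³/s

By discrete convolution, Q_j = Σ (P_i / 10 mm) · U_{j−i}.
At t = 2 h (j=4): Q = (34.1/10)·5.5 + (15.3/10)·7.6 + (30.4/10)·10.6 = 62.6 m³/s.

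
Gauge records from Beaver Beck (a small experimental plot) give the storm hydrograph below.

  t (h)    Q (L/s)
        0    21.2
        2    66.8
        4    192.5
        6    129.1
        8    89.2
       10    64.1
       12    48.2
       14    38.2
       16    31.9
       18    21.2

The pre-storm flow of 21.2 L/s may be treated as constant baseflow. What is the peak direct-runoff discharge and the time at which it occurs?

Subtracting baseflow gives direct-runoff ordinates: 0.0, 45.6, 171.3, 107.9, 68.0, 42.9, 27.0, 17.0, 10.7, 0.0 L/s.
The maximum is 171.3 L/s, occurring at the reading for t = 4 h.

Q_p = 171.3 L/s at t = 4 h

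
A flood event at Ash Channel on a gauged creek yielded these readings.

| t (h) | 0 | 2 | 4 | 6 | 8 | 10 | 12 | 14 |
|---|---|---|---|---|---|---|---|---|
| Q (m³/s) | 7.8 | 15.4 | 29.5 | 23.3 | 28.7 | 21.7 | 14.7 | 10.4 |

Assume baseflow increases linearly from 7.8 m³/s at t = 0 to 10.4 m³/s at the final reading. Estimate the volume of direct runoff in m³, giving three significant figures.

V ≈ 5.67 × 10^5 m³

Direct-runoff ordinates (Q − Q_b): 0.00, 7.23, 20.96, 14.39, 19.41, 12.04, 4.67, 0.00 m³/s.
ΣQ_DR = 78.70 m³/s.
With Δt = 2 h = 7200 s, V = ΣQ_DR · Δt = 78.70 × 7200 = 5.67 × 10^5 m³.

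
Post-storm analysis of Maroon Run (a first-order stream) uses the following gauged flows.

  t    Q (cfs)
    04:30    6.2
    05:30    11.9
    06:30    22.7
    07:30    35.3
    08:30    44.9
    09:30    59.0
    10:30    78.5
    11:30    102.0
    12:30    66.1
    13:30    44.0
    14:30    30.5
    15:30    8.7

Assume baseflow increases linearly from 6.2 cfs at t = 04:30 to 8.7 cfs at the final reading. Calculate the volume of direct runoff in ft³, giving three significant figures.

Direct-runoff ordinates (Q − Q_b): 0.00, 5.47, 16.05, 28.42, 37.79, 51.66, 70.94, 94.21, 58.08, 35.75, 22.03, 0.00 cfs.
ΣQ_DR = 420.4 cfs.
With Δt = 1 h = 3600 s, V = ΣQ_DR · Δt = 420.4 × 3600 = 1.51 × 10^6 ft³.

V ≈ 1.51 × 10^6 ft³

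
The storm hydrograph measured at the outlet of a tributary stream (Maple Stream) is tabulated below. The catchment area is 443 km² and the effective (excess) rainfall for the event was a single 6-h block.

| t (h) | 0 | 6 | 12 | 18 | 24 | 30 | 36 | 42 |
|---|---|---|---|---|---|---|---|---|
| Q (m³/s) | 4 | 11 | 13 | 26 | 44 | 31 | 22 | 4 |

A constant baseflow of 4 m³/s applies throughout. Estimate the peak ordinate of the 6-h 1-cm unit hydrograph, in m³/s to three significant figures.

U_p ≈ 66.7 m³/s

Direct runoff: 0.0, 7.0, 9.0, 22.0, 40.0, 27.0, 18.0, 0.0 m³/s; ΣQ_DR = 123.0 m³/s, peak = 40.0 m³/s.
Runoff depth d = ΣQ_DR·Δt / A = 123.0 × 21600 / (443 km²) = 5.997 mm.
The 1-cm UH is the DRH scaled by (10 mm)/d, so U_p = 40.0 × 10/5.997 = 66.7 m³/s.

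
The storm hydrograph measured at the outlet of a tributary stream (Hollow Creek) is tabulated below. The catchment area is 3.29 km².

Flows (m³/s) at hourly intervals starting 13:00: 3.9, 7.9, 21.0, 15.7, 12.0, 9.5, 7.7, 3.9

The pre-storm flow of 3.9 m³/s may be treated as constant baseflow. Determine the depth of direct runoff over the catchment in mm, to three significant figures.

d ≈ 55.1 mm

Direct runoff: 0.0, 4.0, 17.1, 11.8, 8.1, 5.6, 3.8, 0.0 m³/s; ΣQ_DR = 50.40 m³/s.
V = ΣQ_DR · Δt = 50.40 × 3600 s = 1.814 × 10^5 m³.
Over A = 3.29 km², depth = V / A = 55.1 mm.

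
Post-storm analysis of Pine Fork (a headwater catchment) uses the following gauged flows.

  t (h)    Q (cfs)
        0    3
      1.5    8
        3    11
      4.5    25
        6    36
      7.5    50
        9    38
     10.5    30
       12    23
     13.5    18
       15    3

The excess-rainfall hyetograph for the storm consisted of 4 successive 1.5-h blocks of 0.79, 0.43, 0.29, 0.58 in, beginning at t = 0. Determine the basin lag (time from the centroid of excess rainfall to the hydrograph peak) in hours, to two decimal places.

Centroid of excess rainfall: t_c = Σ P_i·t̄_i / ΣP_i = 2.7237 h (block centres at 0.75, 2.25, 3.75, 5.25 h).
Hydrograph peak occurs at t = 7.5 h, so basin lag t_L = 7.5 − 2.7237 = 4.78 h.

t_L ≈ 4.78 h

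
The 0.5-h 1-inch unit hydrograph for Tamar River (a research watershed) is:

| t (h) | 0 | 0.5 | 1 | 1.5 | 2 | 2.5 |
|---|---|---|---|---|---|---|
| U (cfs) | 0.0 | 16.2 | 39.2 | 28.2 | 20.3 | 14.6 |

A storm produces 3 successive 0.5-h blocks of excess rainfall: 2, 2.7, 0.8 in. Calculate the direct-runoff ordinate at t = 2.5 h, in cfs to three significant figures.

By discrete convolution, Q_j = Σ (P_i / 1 in) · U_{j−i}.
At t = 2.5 h (j=5): Q = (2/1)·14.6 + (2.7/1)·20.3 + (0.8/1)·28.2 = 107 cfs.

Q ≈ 107 cfs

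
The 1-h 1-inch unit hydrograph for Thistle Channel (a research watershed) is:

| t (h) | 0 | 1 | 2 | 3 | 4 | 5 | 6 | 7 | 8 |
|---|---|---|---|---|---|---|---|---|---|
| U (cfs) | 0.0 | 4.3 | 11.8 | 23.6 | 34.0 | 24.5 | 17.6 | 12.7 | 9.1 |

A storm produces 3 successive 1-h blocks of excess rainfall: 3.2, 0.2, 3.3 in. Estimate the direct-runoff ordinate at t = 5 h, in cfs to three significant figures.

By discrete convolution, Q_j = Σ (P_i / 1 in) · U_{j−i}.
At t = 5 h (j=5): Q = (3.2/1)·24.5 + (0.2/1)·34.0 + (3.3/1)·23.6 = 163 cfs.

Q ≈ 163 cfs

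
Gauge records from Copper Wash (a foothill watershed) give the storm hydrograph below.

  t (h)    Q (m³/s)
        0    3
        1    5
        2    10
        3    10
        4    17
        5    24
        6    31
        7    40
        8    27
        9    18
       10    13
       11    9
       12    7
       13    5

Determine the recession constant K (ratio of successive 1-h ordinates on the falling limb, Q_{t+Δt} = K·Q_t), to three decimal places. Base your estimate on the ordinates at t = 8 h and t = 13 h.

Using the recession-limb readings at t = 8 h and t = 13 h: Q falls from 27 to 5 m³/s over 5 intervals.
K = (Q₂/Q₁)^(1/5) = (5/27)^(1/5) = 0.714.

K ≈ 0.714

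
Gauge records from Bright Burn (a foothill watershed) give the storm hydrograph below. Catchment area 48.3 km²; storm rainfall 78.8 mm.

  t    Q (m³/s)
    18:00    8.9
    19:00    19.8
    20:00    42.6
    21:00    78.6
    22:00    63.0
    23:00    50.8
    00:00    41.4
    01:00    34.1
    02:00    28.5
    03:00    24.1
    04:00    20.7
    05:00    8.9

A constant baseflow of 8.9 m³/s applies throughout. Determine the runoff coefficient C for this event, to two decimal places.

ΣQ_DR = 314.6 m³/s; V = ΣQ_DR·Δt = 1.133 × 10^6 m³.
Runoff depth d = V / A = 23.45 mm.
C = d / P = 23.45 / 78.8 = 0.30.

C ≈ 0.30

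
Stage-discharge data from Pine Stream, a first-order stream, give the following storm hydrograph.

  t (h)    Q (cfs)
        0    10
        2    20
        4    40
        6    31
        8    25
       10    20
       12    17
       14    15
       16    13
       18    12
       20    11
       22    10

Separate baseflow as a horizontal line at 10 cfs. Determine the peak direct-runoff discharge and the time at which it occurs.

Subtracting baseflow gives direct-runoff ordinates: 0.0, 10.0, 30.0, 21.0, 15.0, 10.0, 7.0, 5.0, 3.0, 2.0, 1.0, 0.0 cfs.
The maximum is 30.0 cfs, occurring at the reading for t = 4 h.

Q_p = 30.0 cfs at t = 4 h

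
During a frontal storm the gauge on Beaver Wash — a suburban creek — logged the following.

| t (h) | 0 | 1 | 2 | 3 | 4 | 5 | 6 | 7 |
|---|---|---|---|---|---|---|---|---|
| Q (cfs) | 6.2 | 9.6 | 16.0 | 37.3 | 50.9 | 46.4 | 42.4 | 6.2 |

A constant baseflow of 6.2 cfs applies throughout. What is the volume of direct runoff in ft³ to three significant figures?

Direct-runoff ordinates (Q − Q_b): 0.0, 3.4, 9.8, 31.1, 44.7, 40.2, 36.2, 0.0 cfs.
ΣQ_DR = 165.4 cfs.
With Δt = 1 h = 3600 s, V = ΣQ_DR · Δt = 165.4 × 3600 = 5.95 × 10^5 ft³.

V ≈ 5.95 × 10^5 ft³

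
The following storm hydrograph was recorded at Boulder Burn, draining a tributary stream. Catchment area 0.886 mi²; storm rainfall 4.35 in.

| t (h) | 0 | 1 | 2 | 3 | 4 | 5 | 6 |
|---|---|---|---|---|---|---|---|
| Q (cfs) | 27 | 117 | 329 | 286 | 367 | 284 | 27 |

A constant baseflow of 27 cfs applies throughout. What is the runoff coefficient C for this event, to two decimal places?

C ≈ 0.50

ΣQ_DR = 1248 cfs; V = ΣQ_DR·Δt = 4.493 × 10^6 ft³.
Runoff depth d = V / A = 2.183 in.
C = d / P = 2.183 / 4.35 = 0.50.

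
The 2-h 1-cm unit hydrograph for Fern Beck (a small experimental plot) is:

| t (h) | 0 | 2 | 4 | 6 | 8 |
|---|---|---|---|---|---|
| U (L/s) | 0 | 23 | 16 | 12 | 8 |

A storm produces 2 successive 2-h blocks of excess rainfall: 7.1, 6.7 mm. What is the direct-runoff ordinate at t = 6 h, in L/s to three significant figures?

Q ≈ 19.2 L/s

By discrete convolution, Q_j = Σ (P_i / 10 mm) · U_{j−i}.
At t = 6 h (j=3): Q = (7.1/10)·12 + (6.7/10)·16 = 19.2 L/s.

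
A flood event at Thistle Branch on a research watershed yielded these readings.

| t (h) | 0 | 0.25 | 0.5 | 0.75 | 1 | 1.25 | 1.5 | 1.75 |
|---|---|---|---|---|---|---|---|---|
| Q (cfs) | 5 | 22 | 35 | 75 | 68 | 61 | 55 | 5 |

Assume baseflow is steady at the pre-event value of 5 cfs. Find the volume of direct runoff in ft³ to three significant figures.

Direct-runoff ordinates (Q − Q_b): 0.0, 17.0, 30.0, 70.0, 63.0, 56.0, 50.0, 0.0 cfs.
ΣQ_DR = 286.0 cfs.
With Δt = 0.25 h = 900 s, V = ΣQ_DR · Δt = 286.0 × 900 = 2.57 × 10^5 ft³.

V ≈ 2.57 × 10^5 ft³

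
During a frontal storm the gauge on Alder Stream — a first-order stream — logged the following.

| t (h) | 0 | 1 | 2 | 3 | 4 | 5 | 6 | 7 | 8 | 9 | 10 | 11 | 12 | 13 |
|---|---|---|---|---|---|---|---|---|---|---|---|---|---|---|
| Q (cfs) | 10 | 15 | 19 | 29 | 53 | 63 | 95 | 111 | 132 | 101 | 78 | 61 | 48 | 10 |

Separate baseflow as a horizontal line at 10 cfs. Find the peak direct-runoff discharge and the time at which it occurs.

Q_p = 122.0 cfs at t = 8 h

Subtracting baseflow gives direct-runoff ordinates: 0.0, 5.0, 9.0, 19.0, 43.0, 53.0, 85.0, 101.0, 122.0, 91.0, 68.0, 51.0, 38.0, 0.0 cfs.
The maximum is 122.0 cfs, occurring at the reading for t = 8 h.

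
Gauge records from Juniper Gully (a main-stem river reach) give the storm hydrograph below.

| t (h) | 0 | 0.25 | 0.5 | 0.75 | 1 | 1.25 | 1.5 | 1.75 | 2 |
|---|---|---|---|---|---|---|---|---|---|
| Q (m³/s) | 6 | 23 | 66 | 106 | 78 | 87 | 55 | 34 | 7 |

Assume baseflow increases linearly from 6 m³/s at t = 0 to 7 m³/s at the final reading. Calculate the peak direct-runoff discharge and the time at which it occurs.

Subtracting baseflow gives direct-runoff ordinates: 0.00, 16.88, 59.75, 99.62, 71.50, 80.38, 48.25, 27.12, 0.00 m³/s.
The maximum is 99.62 m³/s, occurring at the reading for t = 0.75 h.

Q_p = 99.62 m³/s at t = 0.75 h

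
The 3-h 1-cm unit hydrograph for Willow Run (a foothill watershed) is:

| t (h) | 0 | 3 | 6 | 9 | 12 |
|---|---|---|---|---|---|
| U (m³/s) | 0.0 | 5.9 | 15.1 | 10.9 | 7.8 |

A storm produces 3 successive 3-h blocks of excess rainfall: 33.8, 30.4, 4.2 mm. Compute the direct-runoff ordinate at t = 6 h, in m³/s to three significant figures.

Q ≈ 69.0 m³/s

By discrete convolution, Q_j = Σ (P_i / 10 mm) · U_{j−i}.
At t = 6 h (j=2): Q = (33.8/10)·15.1 + (30.4/10)·5.9 + (4.2/10)·0.0 = 69.0 m³/s.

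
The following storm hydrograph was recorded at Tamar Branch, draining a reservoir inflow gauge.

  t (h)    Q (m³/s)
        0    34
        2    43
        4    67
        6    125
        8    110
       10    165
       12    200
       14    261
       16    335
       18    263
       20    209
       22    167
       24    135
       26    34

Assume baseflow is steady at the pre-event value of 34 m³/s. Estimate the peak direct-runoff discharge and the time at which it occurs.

Q_p = 301.0 m³/s at t = 16 h

Subtracting baseflow gives direct-runoff ordinates: 0.0, 9.0, 33.0, 91.0, 76.0, 131.0, 166.0, 227.0, 301.0, 229.0, 175.0, 133.0, 101.0, 0.0 m³/s.
The maximum is 301.0 m³/s, occurring at the reading for t = 16 h.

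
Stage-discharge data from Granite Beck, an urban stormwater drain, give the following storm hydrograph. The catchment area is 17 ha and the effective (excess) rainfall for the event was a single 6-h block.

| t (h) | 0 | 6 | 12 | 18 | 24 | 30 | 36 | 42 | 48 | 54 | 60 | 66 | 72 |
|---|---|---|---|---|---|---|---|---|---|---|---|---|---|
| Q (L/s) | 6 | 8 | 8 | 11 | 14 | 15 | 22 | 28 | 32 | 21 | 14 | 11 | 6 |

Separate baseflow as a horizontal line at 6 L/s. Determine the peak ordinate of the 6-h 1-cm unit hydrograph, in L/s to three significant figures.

U_p ≈ 17.3 L/s

Direct runoff: 0.0, 2.0, 2.0, 5.0, 8.0, 9.0, 16.0, 22.0, 26.0, 15.0, 8.0, 5.0, 0.0 L/s; ΣQ_DR = 118.0 L/s, peak = 26.0 L/s.
Runoff depth d = ΣQ_DR·Δt / A = 118.0 × 21600 / (17 ha) = 14.99 mm.
The 1-cm UH is the DRH scaled by (10 mm)/d, so U_p = 26.0 × 10/14.99 = 17.3 L/s.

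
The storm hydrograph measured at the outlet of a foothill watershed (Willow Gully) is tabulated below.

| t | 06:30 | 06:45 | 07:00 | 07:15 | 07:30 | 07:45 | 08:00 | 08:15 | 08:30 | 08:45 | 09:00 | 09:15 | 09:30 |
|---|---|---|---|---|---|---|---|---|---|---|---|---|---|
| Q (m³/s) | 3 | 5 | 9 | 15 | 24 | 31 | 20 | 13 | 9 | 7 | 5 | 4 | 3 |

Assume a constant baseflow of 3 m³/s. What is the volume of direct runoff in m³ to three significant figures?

Direct-runoff ordinates (Q − Q_b): 0.0, 2.0, 6.0, 12.0, 21.0, 28.0, 17.0, 10.0, 6.0, 4.0, 2.0, 1.0, 0.0 m³/s.
ΣQ_DR = 109.0 m³/s.
With Δt = 0.25 h = 900 s, V = ΣQ_DR · Δt = 109.0 × 900 = 98100 m³.

V ≈ 98100 m³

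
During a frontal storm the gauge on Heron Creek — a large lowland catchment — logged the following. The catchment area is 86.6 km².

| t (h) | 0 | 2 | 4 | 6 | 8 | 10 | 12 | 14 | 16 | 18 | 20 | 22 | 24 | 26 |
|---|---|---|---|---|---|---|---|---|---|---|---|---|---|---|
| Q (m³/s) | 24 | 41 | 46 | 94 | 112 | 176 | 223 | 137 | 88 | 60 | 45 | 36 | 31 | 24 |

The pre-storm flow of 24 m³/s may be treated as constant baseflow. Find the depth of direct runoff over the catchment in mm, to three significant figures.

d ≈ 66.6 mm

Direct runoff: 0.0, 17.0, 22.0, 70.0, 88.0, 152.0, 199.0, 113.0, 64.0, 36.0, 21.0, 12.0, 7.0, 0.0 m³/s; ΣQ_DR = 801.0 m³/s.
V = ΣQ_DR · Δt = 801.0 × 7200 s = 5.767 × 10^6 m³.
Over A = 86.6 km², depth = V / A = 66.6 mm.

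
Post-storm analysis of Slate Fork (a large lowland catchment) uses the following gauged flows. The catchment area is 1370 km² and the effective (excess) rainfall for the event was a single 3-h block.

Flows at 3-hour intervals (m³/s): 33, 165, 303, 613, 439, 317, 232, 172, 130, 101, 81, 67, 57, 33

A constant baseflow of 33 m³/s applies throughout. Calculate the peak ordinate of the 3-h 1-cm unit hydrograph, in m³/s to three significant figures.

U_p ≈ 323 m³/s

Direct runoff: 0.0, 132.0, 270.0, 580.0, 406.0, 284.0, 199.0, 139.0, 97.0, 68.0, 48.0, 34.0, 24.0, 0.0 m³/s; ΣQ_DR = 2281 m³/s, peak = 580.0 m³/s.
Runoff depth d = ΣQ_DR·Δt / A = 2281 × 10800 / (1370 km²) = 17.98 mm.
The 1-cm UH is the DRH scaled by (10 mm)/d, so U_p = 580.0 × 10/17.98 = 323 m³/s.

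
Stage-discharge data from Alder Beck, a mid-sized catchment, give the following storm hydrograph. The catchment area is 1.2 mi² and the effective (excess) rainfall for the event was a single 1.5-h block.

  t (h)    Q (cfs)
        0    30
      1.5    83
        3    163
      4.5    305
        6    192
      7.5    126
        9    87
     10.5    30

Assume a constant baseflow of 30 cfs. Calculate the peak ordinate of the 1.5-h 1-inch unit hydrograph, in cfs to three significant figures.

U_p ≈ 183 cfs

Direct runoff: 0.0, 53.0, 133.0, 275.0, 162.0, 96.0, 57.0, 0.0 cfs; ΣQ_DR = 776.0 cfs, peak = 275.0 cfs.
Runoff depth d = ΣQ_DR·Δt / A = 776.0 × 5400 / (1.2 mi²) = 1.503 in.
The 1-inch UH is the DRH scaled by (1 in)/d, so U_p = 275.0 × 1/1.503 = 183 cfs.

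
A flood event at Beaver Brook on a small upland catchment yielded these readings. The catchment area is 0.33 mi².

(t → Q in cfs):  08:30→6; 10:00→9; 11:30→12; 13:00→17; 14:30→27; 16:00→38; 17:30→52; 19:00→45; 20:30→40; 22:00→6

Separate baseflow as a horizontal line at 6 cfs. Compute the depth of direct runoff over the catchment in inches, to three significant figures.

d ≈ 1.35 in

Direct runoff: 0.0, 3.0, 6.0, 11.0, 21.0, 32.0, 46.0, 39.0, 34.0, 0.0 cfs; ΣQ_DR = 192.0 cfs.
V = ΣQ_DR · Δt = 192.0 × 5400 s = 1.037 × 10^6 ft³.
Over A = 0.33 mi², depth = V / A = 1.35 in.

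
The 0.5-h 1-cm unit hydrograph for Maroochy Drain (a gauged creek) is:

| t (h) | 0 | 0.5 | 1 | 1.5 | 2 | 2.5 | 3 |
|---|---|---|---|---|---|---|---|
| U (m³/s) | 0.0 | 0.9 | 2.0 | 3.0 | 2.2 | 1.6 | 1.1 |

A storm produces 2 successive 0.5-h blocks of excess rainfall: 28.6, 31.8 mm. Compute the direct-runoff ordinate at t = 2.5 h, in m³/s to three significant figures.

By discrete convolution, Q_j = Σ (P_i / 10 mm) · U_{j−i}.
At t = 2.5 h (j=5): Q = (28.6/10)·1.6 + (31.8/10)·2.2 = 11.6 m³/s.

Q ≈ 11.6 m³/s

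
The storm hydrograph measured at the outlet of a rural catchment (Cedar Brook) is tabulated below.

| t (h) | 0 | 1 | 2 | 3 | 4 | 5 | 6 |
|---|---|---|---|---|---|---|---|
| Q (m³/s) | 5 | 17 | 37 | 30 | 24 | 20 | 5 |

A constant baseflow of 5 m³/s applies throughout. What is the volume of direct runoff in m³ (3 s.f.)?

V ≈ 3.71 × 10^5 m³

Direct-runoff ordinates (Q − Q_b): 0.0, 12.0, 32.0, 25.0, 19.0, 15.0, 0.0 m³/s.
ΣQ_DR = 103.0 m³/s.
With Δt = 1 h = 3600 s, V = ΣQ_DR · Δt = 103.0 × 3600 = 3.71 × 10^5 m³.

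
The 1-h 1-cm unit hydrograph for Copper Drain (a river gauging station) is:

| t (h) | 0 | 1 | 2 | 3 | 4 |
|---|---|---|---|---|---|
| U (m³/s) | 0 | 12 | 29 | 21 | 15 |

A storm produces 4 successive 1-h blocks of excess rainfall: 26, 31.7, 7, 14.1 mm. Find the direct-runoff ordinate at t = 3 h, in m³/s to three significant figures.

By discrete convolution, Q_j = Σ (P_i / 10 mm) · U_{j−i}.
At t = 3 h (j=3): Q = (26/10)·21 + (31.7/10)·29 + (7/10)·12 + (14.1/10)·0 = 155 m³/s.

Q ≈ 155 m³/s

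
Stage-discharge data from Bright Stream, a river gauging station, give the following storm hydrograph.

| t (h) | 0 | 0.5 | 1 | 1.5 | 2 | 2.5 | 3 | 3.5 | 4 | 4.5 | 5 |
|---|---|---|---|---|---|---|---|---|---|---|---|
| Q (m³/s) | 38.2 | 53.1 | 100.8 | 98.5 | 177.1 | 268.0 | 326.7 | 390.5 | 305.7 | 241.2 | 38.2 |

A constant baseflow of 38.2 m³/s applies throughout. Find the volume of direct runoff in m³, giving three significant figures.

Direct-runoff ordinates (Q − Q_b): 0.0, 14.9, 62.6, 60.3, 138.9, 229.8, 288.5, 352.3, 267.5, 203.0, 0.0 m³/s.
ΣQ_DR = 1618 m³/s.
With Δt = 0.5 h = 1800 s, V = ΣQ_DR · Δt = 1618 × 1800 = 2.91 × 10^6 m³.

V ≈ 2.91 × 10^6 m³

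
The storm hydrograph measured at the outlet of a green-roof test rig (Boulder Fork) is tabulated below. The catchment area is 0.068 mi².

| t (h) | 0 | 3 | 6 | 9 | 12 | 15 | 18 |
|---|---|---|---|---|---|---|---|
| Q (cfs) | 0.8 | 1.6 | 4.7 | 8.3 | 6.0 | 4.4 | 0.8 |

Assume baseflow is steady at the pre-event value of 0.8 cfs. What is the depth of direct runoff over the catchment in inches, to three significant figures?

d ≈ 1.44 in

Direct runoff: 0.0, 0.8, 3.9, 7.5, 5.2, 3.6, 0.0 cfs; ΣQ_DR = 21.00 cfs.
V = ΣQ_DR · Δt = 21.00 × 10800 s = 2.268 × 10^5 ft³.
Over A = 0.068 mi², depth = V / A = 1.44 in.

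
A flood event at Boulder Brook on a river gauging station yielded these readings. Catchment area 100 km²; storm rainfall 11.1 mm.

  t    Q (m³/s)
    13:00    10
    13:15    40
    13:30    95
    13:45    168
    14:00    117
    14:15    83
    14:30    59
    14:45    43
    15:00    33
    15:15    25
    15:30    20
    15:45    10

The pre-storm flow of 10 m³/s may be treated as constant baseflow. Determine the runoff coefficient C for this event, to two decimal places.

C ≈ 0.47

ΣQ_DR = 583.0 m³/s; V = ΣQ_DR·Δt = 5.247 × 10^5 m³.
Runoff depth d = V / A = 5.247 mm.
C = d / P = 5.247 / 11.1 = 0.47.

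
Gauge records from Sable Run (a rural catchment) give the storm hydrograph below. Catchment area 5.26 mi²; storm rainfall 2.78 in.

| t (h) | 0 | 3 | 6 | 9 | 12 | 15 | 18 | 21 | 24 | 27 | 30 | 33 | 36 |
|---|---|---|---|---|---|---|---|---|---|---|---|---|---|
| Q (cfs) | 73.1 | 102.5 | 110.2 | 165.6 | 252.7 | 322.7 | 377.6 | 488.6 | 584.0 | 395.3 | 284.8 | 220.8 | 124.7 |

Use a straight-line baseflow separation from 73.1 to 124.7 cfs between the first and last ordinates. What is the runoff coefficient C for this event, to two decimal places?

ΣQ_DR = 2217 cfs; V = ΣQ_DR·Δt = 2.394 × 10^7 ft³.
Runoff depth d = V / A = 1.959 in.
C = d / P = 1.959 / 2.78 = 0.70.

C ≈ 0.70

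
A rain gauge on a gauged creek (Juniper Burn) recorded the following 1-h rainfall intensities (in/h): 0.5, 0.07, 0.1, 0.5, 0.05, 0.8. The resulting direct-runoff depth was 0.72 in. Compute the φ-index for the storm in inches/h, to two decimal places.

Only the 3 blocks with intensity above φ contribute runoff: 0.5, 0.5, 0.8 in/h.
Σ(I−φ)·Δt = d  ⇒  (0.5+0.5+0.8 − 3φ)·1 = 0.72
φ = (1.800 − 0.72/1) / 3 = 0.36 in/h.

φ ≈ 0.36 in/h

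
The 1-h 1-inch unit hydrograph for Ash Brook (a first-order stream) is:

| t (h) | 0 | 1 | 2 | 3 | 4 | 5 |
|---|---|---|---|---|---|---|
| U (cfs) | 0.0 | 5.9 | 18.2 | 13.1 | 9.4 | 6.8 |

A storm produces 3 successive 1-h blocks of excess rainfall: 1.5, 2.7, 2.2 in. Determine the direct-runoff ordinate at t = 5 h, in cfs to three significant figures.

By discrete convolution, Q_j = Σ (P_i / 1 in) · U_{j−i}.
At t = 5 h (j=5): Q = (1.5/1)·6.8 + (2.7/1)·9.4 + (2.2/1)·13.1 = 64.4 cfs.

Q ≈ 64.4 cfs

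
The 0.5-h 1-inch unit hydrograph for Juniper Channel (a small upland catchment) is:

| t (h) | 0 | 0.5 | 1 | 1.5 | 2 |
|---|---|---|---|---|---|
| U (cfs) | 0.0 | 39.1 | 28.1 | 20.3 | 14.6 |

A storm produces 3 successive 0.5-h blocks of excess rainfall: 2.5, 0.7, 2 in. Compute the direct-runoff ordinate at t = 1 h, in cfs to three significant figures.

By discrete convolution, Q_j = Σ (P_i / 1 in) · U_{j−i}.
At t = 1 h (j=2): Q = (2.5/1)·28.1 + (0.7/1)·39.1 + (2/1)·0.0 = 97.6 cfs.

Q ≈ 97.6 cfs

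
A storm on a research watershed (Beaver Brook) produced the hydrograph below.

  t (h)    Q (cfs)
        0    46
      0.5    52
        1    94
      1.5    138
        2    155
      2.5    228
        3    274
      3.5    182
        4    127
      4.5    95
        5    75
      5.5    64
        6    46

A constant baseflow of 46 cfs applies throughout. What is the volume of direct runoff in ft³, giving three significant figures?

V ≈ 1.76 × 10^6 ft³

Direct-runoff ordinates (Q − Q_b): 0.0, 6.0, 48.0, 92.0, 109.0, 182.0, 228.0, 136.0, 81.0, 49.0, 29.0, 18.0, 0.0 cfs.
ΣQ_DR = 978.0 cfs.
With Δt = 0.5 h = 1800 s, V = ΣQ_DR · Δt = 978.0 × 1800 = 1.76 × 10^6 ft³.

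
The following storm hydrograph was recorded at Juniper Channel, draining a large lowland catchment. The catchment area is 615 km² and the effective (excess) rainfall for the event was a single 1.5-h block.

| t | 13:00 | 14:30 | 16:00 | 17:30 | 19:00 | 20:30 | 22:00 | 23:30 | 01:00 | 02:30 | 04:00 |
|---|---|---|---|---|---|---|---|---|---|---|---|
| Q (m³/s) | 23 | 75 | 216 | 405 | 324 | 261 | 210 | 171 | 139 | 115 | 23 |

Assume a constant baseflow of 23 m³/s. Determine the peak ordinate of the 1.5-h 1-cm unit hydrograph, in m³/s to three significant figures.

Direct runoff: 0.0, 52.0, 193.0, 382.0, 301.0, 238.0, 187.0, 148.0, 116.0, 92.0, 0.0 m³/s; ΣQ_DR = 1709 m³/s, peak = 382.0 m³/s.
Runoff depth d = ΣQ_DR·Δt / A = 1709 × 5400 / (615 km²) = 15.01 mm.
The 1-cm UH is the DRH scaled by (10 mm)/d, so U_p = 382.0 × 10/15.01 = 255 m³/s.

U_p ≈ 255 m³/s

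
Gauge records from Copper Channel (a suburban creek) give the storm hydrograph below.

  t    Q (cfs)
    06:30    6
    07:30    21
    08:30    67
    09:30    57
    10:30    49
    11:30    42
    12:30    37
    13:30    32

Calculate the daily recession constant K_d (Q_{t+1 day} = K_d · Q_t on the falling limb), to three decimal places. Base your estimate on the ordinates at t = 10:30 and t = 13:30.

Between t = 10:30 and t = 13:30 the flow falls from 49 to 32 cfs over 3×1 h = 3 h.
Per-interval ratio K = (32/49)^(1/3) = 0.8676; K_d = K^(24/1) = 0.033.

K_d ≈ 0.033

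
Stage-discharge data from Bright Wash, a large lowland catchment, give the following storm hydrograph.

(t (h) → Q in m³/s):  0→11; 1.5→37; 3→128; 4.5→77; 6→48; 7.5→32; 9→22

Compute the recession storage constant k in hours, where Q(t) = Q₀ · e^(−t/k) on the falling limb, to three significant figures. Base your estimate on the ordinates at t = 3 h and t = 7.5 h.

k ≈ 3.25 h

On the falling limb, Q drops from 128 to 32 m³/s between t = 3 h and t = 7.5 h (Δt = 4.5 h).
k = −Δt / ln(Q₂/Q₁) = −4.5 / ln(32/128) = 3.25 h.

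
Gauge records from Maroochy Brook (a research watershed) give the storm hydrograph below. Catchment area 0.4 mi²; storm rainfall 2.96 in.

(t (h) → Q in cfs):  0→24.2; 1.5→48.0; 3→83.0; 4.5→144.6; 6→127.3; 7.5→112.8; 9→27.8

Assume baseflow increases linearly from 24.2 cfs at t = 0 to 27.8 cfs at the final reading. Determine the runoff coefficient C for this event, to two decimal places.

ΣQ_DR = 385.7 cfs; V = ΣQ_DR·Δt = 2.083 × 10^6 ft³.
Runoff depth d = V / A = 2.241 in.
C = d / P = 2.241 / 2.96 = 0.76.

C ≈ 0.76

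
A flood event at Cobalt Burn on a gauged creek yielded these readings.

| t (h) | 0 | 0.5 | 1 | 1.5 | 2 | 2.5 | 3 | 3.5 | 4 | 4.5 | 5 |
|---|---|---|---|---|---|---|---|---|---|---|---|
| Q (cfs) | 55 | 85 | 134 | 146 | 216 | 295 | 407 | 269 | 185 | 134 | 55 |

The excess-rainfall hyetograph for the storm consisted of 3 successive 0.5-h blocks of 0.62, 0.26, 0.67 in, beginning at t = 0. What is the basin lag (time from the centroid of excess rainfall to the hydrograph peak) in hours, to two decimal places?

t_L ≈ 2.23 h

Centroid of excess rainfall: t_c = Σ P_i·t̄_i / ΣP_i = 0.7661 h (block centres at 0.25, 0.75, 1.25 h).
Hydrograph peak occurs at t = 3 h, so basin lag t_L = 3 − 0.7661 = 2.23 h.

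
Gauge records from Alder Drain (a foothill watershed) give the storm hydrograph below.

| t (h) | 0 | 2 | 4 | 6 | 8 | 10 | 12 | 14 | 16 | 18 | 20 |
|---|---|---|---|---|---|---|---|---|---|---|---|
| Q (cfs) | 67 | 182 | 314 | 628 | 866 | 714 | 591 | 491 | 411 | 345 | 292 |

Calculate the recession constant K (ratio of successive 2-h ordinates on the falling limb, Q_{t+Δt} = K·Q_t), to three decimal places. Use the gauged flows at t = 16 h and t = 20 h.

K ≈ 0.843

Using the recession-limb readings at t = 16 h and t = 20 h: Q falls from 411 to 292 cfs over 2 intervals.
K = (Q₂/Q₁)^(1/2) = (292/411)^(1/2) = 0.843.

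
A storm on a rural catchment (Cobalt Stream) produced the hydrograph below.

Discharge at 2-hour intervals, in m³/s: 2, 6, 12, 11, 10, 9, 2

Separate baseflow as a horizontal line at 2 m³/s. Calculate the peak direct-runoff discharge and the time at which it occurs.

Q_p = 10.0 m³/s at t = 4 h

Subtracting baseflow gives direct-runoff ordinates: 0.0, 4.0, 10.0, 9.0, 8.0, 7.0, 0.0 m³/s.
The maximum is 10.0 m³/s, occurring at the reading for t = 4 h.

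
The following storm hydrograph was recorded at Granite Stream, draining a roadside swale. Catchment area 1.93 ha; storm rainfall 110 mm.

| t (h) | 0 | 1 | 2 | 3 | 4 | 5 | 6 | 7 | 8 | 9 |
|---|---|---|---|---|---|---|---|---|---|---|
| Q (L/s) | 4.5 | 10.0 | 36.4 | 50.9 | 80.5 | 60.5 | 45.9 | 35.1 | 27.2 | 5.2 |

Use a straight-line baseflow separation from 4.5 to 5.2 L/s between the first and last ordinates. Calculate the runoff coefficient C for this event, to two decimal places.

C ≈ 0.52

ΣQ_DR = 307.7 L/s; V = ΣQ_DR·Δt = 1.108 × 10^6 L.
Runoff depth d = V / A = 57.39 mm.
C = d / P = 57.39 / 110 = 0.52.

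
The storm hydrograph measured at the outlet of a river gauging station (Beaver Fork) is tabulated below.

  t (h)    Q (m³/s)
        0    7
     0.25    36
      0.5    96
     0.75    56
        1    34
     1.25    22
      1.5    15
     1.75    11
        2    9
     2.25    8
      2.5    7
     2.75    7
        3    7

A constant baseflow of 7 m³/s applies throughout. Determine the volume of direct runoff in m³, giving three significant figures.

Direct-runoff ordinates (Q − Q_b): 0.0, 29.0, 89.0, 49.0, 27.0, 15.0, 8.0, 4.0, 2.0, 1.0, 0.0, 0.0, 0.0 m³/s.
ΣQ_DR = 224.0 m³/s.
With Δt = 0.25 h = 900 s, V = ΣQ_DR · Δt = 224.0 × 900 = 2.02 × 10^5 m³.

V ≈ 2.02 × 10^5 m³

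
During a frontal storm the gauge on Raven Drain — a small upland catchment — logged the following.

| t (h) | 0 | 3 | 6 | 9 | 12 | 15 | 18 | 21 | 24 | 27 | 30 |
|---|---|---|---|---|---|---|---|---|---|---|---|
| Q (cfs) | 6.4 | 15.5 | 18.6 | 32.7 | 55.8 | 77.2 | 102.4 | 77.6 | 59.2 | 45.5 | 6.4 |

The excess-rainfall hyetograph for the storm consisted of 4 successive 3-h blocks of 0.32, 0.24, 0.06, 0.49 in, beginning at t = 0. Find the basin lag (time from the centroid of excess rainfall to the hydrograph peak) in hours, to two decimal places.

Centroid of excess rainfall: t_c = Σ P_i·t̄_i / ΣP_i = 6.4459 h (block centres at 1.5, 4.5, 7.5, 10.5 h).
Hydrograph peak occurs at t = 18 h, so basin lag t_L = 18 − 6.4459 = 11.55 h.

t_L ≈ 11.55 h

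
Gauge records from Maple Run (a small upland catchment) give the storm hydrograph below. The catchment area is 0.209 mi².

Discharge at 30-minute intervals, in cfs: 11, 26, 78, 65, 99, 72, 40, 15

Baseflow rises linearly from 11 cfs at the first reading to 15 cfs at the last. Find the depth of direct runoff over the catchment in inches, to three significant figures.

d ≈ 1.12 in

Direct runoff: 0.00, 14.43, 65.86, 52.29, 85.71, 58.14, 25.57, 0.00 cfs; ΣQ_DR = 302.0 cfs.
V = ΣQ_DR · Δt = 302.0 × 1800 s = 5.436 × 10^5 ft³.
Over A = 0.209 mi², depth = V / A = 1.12 in.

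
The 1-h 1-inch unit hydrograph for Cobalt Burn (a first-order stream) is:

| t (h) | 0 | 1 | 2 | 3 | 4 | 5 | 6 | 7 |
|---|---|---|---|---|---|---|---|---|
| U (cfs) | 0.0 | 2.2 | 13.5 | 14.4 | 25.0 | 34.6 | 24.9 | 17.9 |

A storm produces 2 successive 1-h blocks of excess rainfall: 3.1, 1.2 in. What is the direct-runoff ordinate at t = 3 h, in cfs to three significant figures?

By discrete convolution, Q_j = Σ (P_i / 1 in) · U_{j−i}.
At t = 3 h (j=3): Q = (3.1/1)·14.4 + (1.2/1)·13.5 = 60.8 cfs.

Q ≈ 60.8 cfs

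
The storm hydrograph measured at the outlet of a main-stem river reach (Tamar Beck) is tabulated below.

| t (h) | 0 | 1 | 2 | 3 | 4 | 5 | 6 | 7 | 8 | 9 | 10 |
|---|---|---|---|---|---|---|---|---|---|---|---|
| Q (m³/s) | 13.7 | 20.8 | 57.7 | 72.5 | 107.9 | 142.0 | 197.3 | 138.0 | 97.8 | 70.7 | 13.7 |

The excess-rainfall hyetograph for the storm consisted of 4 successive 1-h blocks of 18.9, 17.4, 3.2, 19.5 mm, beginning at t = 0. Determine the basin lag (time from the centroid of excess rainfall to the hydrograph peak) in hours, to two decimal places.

Centroid of excess rainfall: t_c = Σ P_i·t̄_i / ΣP_i = 1.8949 h (block centres at 0.5, 1.5, 2.5, 3.5 h).
Hydrograph peak occurs at t = 6 h, so basin lag t_L = 6 − 1.8949 = 4.11 h.

t_L ≈ 4.11 h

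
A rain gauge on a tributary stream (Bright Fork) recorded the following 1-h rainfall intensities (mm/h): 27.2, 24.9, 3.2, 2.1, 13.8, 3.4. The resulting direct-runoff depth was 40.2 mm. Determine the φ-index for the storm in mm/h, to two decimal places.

φ ≈ 8.57 mm/h

Only the 3 blocks with intensity above φ contribute runoff: 27.2, 24.9, 13.8 mm/h.
Σ(I−φ)·Δt = d  ⇒  (27.2+24.9+13.8 − 3φ)·1 = 40.2
φ = (65.90 − 40.2/1) / 3 = 8.57 mm/h.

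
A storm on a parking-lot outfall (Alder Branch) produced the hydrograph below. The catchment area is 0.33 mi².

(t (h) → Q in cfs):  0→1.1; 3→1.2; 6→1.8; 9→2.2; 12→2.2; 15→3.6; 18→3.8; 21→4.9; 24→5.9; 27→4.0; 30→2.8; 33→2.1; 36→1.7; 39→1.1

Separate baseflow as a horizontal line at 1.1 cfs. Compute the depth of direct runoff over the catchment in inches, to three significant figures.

d ≈ 0.324 in

Direct runoff: 0.0, 0.1, 0.7, 1.1, 1.1, 2.5, 2.7, 3.8, 4.8, 2.9, 1.7, 1.0, 0.6, 0.0 cfs; ΣQ_DR = 23.00 cfs.
V = ΣQ_DR · Δt = 23.00 × 10800 s = 2.484 × 10^5 ft³.
Over A = 0.33 mi², depth = V / A = 0.324 in.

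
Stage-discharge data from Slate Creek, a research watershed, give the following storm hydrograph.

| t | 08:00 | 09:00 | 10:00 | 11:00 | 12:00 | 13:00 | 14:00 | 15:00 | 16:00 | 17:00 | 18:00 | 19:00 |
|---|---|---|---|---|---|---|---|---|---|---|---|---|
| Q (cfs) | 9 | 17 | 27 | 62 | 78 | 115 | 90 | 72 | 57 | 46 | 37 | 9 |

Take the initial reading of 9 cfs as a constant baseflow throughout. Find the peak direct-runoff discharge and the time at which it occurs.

Subtracting baseflow gives direct-runoff ordinates: 0.0, 8.0, 18.0, 53.0, 69.0, 106.0, 81.0, 63.0, 48.0, 37.0, 28.0, 0.0 cfs.
The maximum is 106.0 cfs, occurring at the reading for t = 13:00.

Q_p = 106.0 cfs at t = 13:00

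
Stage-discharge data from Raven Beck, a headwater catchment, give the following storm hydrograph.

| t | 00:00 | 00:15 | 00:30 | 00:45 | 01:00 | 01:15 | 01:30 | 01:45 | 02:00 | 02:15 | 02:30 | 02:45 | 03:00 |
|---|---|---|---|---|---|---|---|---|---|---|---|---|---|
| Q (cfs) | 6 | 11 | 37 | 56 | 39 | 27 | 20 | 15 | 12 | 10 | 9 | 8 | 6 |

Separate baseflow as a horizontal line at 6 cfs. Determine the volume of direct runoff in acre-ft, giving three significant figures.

V ≈ 3.68 acre-ft

Direct-runoff ordinates (Q − Q_b): 0.0, 5.0, 31.0, 50.0, 33.0, 21.0, 14.0, 9.0, 6.0, 4.0, 3.0, 2.0, 0.0 cfs.
ΣQ_DR = 178.0 cfs.
With Δt = 0.25 h = 900 s, V = ΣQ_DR · Δt = 178.0 × 900 = 1.60 × 10^5 ft³ = 3.68 acre-ft.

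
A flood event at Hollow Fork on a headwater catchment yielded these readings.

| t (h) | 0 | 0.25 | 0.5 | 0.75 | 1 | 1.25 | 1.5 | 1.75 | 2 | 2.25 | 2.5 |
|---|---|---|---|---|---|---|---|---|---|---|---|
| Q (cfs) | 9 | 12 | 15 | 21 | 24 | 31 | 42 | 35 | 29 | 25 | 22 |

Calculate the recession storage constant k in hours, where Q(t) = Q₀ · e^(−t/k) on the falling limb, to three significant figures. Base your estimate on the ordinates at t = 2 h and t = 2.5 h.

On the falling limb, Q drops from 29 to 22 cfs between t = 2 h and t = 2.5 h (Δt = 0.5 h).
k = −Δt / ln(Q₂/Q₁) = −0.5 / ln(22/29) = 1.81 h.

k ≈ 1.81 h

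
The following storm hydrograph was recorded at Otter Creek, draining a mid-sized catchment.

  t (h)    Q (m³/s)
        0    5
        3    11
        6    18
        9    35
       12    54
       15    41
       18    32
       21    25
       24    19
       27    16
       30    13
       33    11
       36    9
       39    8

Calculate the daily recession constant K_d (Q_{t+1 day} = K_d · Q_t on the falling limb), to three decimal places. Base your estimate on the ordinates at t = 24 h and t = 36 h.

K_d ≈ 0.224

Between t = 24 h and t = 36 h the flow falls from 19 to 9 m³/s over 4×3 h = 12 h.
Per-interval ratio K = (9/19)^(1/4) = 0.8296; K_d = K^(24/3) = 0.224.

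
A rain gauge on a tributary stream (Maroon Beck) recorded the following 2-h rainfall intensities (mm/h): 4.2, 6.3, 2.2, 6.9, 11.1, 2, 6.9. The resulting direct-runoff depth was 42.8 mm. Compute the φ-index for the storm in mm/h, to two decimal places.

Only the 5 blocks with intensity above φ contribute runoff: 4.2, 6.3, 6.9, 11.1, 6.9 mm/h.
Σ(I−φ)·Δt = d  ⇒  (4.2+6.3+6.9+11.1+6.9 − 5φ)·2 = 42.8
φ = (35.40 − 42.8/2) / 5 = 2.80 mm/h.

φ ≈ 2.80 mm/h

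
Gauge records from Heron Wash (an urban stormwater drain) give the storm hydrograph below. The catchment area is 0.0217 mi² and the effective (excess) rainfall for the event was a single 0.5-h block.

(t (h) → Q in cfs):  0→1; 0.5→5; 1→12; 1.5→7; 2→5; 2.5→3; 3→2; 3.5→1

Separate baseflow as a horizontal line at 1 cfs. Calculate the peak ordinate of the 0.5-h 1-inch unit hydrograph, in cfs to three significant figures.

U_p ≈ 11.0 cfs

Direct runoff: 0.0, 4.0, 11.0, 6.0, 4.0, 2.0, 1.0, 0.0 cfs; ΣQ_DR = 28.00 cfs, peak = 11.0 cfs.
Runoff depth d = ΣQ_DR·Δt / A = 28.00 × 1800 / (0.0217 mi²) = 0.9997 in.
The 1-inch UH is the DRH scaled by (1 in)/d, so U_p = 11.0 × 1/0.9997 = 11.0 cfs.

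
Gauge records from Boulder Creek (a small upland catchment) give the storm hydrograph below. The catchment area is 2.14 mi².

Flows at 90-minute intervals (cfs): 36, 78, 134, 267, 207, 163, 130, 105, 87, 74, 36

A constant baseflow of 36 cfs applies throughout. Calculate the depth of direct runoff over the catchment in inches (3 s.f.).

Direct runoff: 0.0, 42.0, 98.0, 231.0, 171.0, 127.0, 94.0, 69.0, 51.0, 38.0, 0.0 cfs; ΣQ_DR = 921.0 cfs.
V = ΣQ_DR · Δt = 921.0 × 5400 s = 4.973 × 10^6 ft³.
Over A = 2.14 mi², depth = V / A = 1.00 in.

d ≈ 1.00 in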